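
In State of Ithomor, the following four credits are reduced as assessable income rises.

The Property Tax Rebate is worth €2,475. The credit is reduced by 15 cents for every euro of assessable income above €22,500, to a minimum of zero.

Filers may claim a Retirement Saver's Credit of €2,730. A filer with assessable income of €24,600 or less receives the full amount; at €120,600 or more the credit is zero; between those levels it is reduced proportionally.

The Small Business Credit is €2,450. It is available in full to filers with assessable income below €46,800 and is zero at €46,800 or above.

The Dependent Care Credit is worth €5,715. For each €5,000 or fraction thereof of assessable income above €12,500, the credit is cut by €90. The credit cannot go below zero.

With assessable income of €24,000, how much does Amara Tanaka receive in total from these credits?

Property Tax Rebate: 15% of the €1,500 excess over €22,500 is €225; credit = €2,475 − €225 = €2,250.
Retirement Saver's Credit: €24,000 is at or below the €24,600 threshold, so the full €2,730 applies.
Small Business Credit: €24,000 is below the €46,800 cutoff, so the full €2,450 applies.
Dependent Care Credit: income exceeds €12,500 by €11,500, which is 3 full-or-partial €5,000 increments; reduction = 3 × €90 = €270, leaving €5,445.
Total: €2,250 + €2,730 + €2,450 + €5,445 = €12,875.

€12,875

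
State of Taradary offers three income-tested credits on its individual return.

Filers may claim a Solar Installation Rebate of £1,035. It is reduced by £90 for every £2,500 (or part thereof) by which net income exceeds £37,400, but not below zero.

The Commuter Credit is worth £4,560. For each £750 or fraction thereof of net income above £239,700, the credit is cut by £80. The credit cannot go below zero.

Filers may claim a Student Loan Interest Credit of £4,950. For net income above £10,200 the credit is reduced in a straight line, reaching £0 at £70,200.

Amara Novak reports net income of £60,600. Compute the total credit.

£5,487

Solar Installation Rebate: income exceeds £37,400 by £23,200, which is 10 full-or-partial £2,500 increments; reduction = 10 × £90 = £900, leaving £135.
Commuter Credit: £60,600 is at or below the £239,700 threshold, so the full £4,560 applies.
Student Loan Interest Credit: £60,600 is £50,400 into a £60,000 phase-out range, leaving 9,600/60,000 of the credit: £4,950 × 9,600/60,000 = £792.
Total: £135 + £4,560 + £792 = £5,487.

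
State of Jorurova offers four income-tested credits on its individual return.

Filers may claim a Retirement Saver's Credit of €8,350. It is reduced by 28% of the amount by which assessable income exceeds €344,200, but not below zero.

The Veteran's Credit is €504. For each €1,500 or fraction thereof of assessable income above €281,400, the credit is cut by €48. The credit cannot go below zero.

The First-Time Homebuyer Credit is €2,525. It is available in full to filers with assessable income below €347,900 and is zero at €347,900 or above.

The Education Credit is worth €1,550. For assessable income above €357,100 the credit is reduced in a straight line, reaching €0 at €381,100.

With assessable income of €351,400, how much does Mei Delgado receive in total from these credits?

Retirement Saver's Credit: 28% of the €7,200 excess over €344,200 is €2,016; credit = €8,350 − €2,016 = €6,334.
Veteran's Credit: income exceeds €281,400 by €70,000 → 47 increments × €48 = €2,256 ≥ base, so the credit is €0.
First-Time Homebuyer Credit: €351,400 meets or exceeds the €347,900 cutoff, so the credit is €0.
Education Credit: €351,400 is at or below the €357,100 threshold, so the full €1,550 applies.
Total: €6,334 + €0 + €0 + €1,550 = €7,884.

€7,884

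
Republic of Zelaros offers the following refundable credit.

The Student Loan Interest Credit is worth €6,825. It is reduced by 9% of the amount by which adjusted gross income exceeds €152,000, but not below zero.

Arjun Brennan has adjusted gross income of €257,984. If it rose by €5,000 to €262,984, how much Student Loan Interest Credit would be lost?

At €257,984 — 9% of the €105,984 excess over €152,000 is €9,538.56 ≥ base, so the credit is €0.
At €262,984 — 9% of the €110,984 excess over €152,000 is €9,988.56 ≥ base, so the credit is €0.
Lost: €0 − €0 = €0.

€0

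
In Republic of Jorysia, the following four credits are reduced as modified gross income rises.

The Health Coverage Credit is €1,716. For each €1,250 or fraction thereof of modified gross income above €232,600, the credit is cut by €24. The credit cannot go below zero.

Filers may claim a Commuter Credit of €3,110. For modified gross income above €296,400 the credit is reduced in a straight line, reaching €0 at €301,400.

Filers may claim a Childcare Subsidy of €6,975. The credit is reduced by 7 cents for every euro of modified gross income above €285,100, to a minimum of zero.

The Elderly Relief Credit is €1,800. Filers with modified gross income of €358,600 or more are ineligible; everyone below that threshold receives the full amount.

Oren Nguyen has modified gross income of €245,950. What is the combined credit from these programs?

€13,337

Health Coverage Credit: income exceeds €232,600 by €13,350, which is 11 full-or-partial €1,250 increments; reduction = 11 × €24 = €264, leaving €1,452.
Commuter Credit: €245,950 is at or below the €296,400 threshold, so the full €3,110 applies.
Childcare Subsidy: €245,950 is at or below the €285,100 threshold, so the full €6,975 applies.
Elderly Relief Credit: €245,950 is below the €358,600 cutoff, so the full €1,800 applies.
Total: €1,452 + €3,110 + €6,975 + €1,800 = €13,337.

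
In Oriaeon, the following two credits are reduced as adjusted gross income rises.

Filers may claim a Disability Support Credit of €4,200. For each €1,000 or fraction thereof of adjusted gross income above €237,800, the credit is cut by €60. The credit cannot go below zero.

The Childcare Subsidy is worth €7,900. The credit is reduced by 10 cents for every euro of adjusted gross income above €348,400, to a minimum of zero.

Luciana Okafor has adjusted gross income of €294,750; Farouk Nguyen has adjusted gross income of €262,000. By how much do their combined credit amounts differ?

€1,920

Luciana (€294,750): Disability Support Credit: income exceeds €237,800 by €56,950, which is 57 full-or-partial €1,000 increments; reduction = 57 × €60 = €3,420, leaving €780. Childcare Subsidy: €294,750 is at or below the €348,400 threshold, so the full €7,900 applies. total €780 + €7,900 = €8,680
Farouk (€262,000): Disability Support Credit: income exceeds €237,800 by €24,200, which is 25 full-or-partial €1,000 increments; reduction = 25 × €60 = €1,500, leaving €2,700. Childcare Subsidy: €262,000 is at or below the €348,400 threshold, so the full €7,900 applies. total €2,700 + €7,900 = €10,600
Difference: |€8,680 − €10,600| = €1,920.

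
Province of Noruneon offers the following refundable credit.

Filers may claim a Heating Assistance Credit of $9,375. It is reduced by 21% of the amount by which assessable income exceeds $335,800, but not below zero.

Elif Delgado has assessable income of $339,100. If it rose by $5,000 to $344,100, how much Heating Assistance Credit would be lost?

At $339,100 — 21% of the $3,300 excess over $335,800 is $693; credit = $9,375 − $693 = $8,682.
At $344,100 — 21% of the $8,300 excess over $335,800 is $1,743; credit = $9,375 − $1,743 = $7,632.
Lost: $8,682 − $7,632 = $1,050.

$1,050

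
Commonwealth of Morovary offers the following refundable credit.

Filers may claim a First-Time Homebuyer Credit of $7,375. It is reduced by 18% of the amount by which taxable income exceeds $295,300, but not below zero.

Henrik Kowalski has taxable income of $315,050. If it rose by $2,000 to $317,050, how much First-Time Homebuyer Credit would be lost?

At $315,050 — 18% of the $19,750 excess over $295,300 is $3,555; credit = $7,375 − $3,555 = $3,820.
At $317,050 — 18% of the $21,750 excess over $295,300 is $3,915; credit = $7,375 − $3,915 = $3,460.
Lost: $3,820 − $3,460 = $360.

$360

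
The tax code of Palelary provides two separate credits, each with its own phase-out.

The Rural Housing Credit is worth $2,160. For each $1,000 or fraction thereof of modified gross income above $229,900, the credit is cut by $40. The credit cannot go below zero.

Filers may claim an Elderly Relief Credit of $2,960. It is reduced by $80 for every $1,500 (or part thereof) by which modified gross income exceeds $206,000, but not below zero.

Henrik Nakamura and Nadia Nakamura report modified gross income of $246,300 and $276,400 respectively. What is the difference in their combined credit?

Henrik ($246,300): Rural Housing Credit: income exceeds $229,900 by $16,400, which is 17 full-or-partial $1,000 increments; reduction = 17 × $40 = $680, leaving $1,480. Elderly Relief Credit: income exceeds $206,000 by $40,300, which is 27 full-or-partial $1,500 increments; reduction = 27 × $80 = $2,160, leaving $800. total $1,480 + $800 = $2,280
Nadia ($276,400): Rural Housing Credit: income exceeds $229,900 by $46,500, which is 47 full-or-partial $1,000 increments; reduction = 47 × $40 = $1,880, leaving $280. Elderly Relief Credit: income exceeds $206,000 by $70,400 → 47 increments × $80 = $3,760 ≥ base, so the credit is $0. total $280 + $0 = $280
Difference: |$2,280 − $280| = $2,000.

$2,000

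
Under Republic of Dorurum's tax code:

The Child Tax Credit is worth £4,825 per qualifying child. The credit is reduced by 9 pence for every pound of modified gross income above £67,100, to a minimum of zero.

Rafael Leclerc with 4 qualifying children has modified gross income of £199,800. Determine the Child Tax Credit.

Child Tax Credit: base = 4 × £4,825 = £19,300. 9% of the £132,700 excess over £67,100 is £11,943; credit = £19,300 − £11,943 = £7,357.

£7,357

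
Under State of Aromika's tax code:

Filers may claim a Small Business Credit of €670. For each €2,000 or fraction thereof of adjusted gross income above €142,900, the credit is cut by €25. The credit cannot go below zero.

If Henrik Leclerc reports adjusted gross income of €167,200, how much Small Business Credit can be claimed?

€345

Small Business Credit: income exceeds €142,900 by €24,300, which is 13 full-or-partial €2,000 increments; reduction = 13 × €25 = €325, leaving €345.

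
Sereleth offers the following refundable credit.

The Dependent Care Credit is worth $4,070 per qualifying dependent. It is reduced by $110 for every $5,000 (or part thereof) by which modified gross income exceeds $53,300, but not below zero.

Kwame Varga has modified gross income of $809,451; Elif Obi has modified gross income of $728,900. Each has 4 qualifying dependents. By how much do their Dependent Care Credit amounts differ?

$1,320

Kwame ($809,451): Dependent Care Credit: base = 4 × $4,070 = $16,280. income exceeds $53,300 by $756,151 → 152 increments × $110 = $16,720 ≥ base, so the credit is $0.
Elif ($728,900): Dependent Care Credit: base = 4 × $4,070 = $16,280. income exceeds $53,300 by $675,600, which is 136 full-or-partial $5,000 increments; reduction = 136 × $110 = $14,960, leaving $1,320.
Difference: |$0 − $1,320| = $1,320.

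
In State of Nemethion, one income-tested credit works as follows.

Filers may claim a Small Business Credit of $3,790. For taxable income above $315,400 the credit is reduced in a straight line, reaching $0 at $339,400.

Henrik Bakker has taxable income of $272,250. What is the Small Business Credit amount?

Small Business Credit: $272,250 is at or below the $315,400 threshold, so the full $3,790 applies.

$3,790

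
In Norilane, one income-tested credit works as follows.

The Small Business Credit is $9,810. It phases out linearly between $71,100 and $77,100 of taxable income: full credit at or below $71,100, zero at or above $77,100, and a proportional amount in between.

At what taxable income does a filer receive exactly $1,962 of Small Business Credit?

$1,962 is 1,962/9,810 of the full $9,810, so 7,848/9,810 of the $6,000 range has been used: income = $71,100 + $6,000 × 7,848/9,810 = $75,900.

$75,900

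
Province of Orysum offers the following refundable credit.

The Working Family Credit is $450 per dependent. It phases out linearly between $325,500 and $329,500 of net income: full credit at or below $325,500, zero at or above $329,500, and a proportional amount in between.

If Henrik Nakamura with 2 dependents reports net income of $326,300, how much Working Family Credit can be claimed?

Working Family Credit: base = 2 × $450 = $900. $326,300 is $800 into a $4,000 phase-out range, leaving 3,200/4,000 of the credit: $900 × 3,200/4,000 = $720.

$720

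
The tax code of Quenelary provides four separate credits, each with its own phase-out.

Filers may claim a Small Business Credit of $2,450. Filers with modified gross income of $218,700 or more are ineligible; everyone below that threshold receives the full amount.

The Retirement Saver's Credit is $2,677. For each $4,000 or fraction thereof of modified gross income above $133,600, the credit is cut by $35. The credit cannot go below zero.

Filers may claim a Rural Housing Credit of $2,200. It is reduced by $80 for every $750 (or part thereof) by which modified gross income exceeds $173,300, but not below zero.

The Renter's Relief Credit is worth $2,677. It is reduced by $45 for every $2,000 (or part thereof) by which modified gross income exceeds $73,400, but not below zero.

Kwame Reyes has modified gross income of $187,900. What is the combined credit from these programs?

Small Business Credit: $187,900 is below the $218,700 cutoff, so the full $2,450 applies.
Retirement Saver's Credit: income exceeds $133,600 by $54,300, which is 14 full-or-partial $4,000 increments; reduction = 14 × $35 = $490, leaving $2,187.
Rural Housing Credit: income exceeds $173,300 by $14,600, which is 20 full-or-partial $750 increments; reduction = 20 × $80 = $1,600, leaving $600.
Renter's Relief Credit: income exceeds $73,400 by $114,500, which is 58 full-or-partial $2,000 increments; reduction = 58 × $45 = $2,610, leaving $67.
Total: $2,450 + $2,187 + $600 + $67 = $5,304.

$5,304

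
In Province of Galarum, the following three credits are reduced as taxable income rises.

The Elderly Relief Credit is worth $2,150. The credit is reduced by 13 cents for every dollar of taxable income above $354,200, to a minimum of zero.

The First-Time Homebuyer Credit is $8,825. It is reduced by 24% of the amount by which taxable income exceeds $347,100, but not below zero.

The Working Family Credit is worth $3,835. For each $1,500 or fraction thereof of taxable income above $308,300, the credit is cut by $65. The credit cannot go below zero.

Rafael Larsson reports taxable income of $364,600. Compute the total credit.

$6,788

Elderly Relief Credit: 13% of the $10,400 excess over $354,200 is $1,352; credit = $2,150 − $1,352 = $798.
First-Time Homebuyer Credit: 24% of the $17,500 excess over $347,100 is $4,200; credit = $8,825 − $4,200 = $4,625.
Working Family Credit: income exceeds $308,300 by $56,300, which is 38 full-or-partial $1,500 increments; reduction = 38 × $65 = $2,470, leaving $1,365.
Total: $798 + $4,625 + $1,365 = $6,788.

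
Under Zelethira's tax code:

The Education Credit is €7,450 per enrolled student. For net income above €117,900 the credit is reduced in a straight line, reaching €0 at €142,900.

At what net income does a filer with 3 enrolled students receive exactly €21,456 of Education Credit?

€118,900

Full credit = 3 × €7,450 = €22,350.
€21,456 is 21,456/22,350 of the full €22,350, so 894/22,350 of the €25,000 range has been used: income = €117,900 + €25,000 × 894/22,350 = €118,900.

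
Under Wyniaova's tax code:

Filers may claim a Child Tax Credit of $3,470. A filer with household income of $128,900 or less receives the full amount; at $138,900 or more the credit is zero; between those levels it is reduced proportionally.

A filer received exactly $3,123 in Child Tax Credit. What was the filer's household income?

$3,123 is 3,123/3,470 of the full $3,470, so 347/3,470 of the $10,000 range has been used: income = $128,900 + $10,000 × 347/3,470 = $129,900.

$129,900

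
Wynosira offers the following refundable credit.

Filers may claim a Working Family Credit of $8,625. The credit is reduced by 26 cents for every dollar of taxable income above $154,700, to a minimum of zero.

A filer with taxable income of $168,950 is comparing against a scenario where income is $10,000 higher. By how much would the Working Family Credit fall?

$2,600

At $168,950 — 26% of the $14,250 excess over $154,700 is $3,705; credit = $8,625 − $3,705 = $4,920.
At $178,950 — 26% of the $24,250 excess over $154,700 is $6,305; credit = $8,625 − $6,305 = $2,320.
Lost: $4,920 − $2,320 = $2,600.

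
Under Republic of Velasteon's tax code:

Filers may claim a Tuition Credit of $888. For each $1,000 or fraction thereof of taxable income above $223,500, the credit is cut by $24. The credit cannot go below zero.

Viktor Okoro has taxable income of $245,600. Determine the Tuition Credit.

$336

Tuition Credit: income exceeds $223,500 by $22,100, which is 23 full-or-partial $1,000 increments; reduction = 23 × $24 = $552, leaving $336.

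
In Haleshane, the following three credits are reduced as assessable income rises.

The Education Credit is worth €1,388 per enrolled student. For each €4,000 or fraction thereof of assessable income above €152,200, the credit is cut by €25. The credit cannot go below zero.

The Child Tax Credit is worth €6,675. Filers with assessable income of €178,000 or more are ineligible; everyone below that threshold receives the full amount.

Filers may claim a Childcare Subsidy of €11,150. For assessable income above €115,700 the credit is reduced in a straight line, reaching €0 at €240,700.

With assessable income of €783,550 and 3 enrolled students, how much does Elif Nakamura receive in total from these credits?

Education Credit: base = 3 × €1,388 = €4,164. income exceeds €152,200 by €631,350, which is 158 full-or-partial €4,000 increments; reduction = 158 × €25 = €3,950, leaving €214.
Child Tax Credit: €783,550 meets or exceeds the €178,000 cutoff, so the credit is €0.
Childcare Subsidy: €783,550 is at or above €240,700, so the credit is €0.
Total: €214 + €0 + €0 = €214.

€214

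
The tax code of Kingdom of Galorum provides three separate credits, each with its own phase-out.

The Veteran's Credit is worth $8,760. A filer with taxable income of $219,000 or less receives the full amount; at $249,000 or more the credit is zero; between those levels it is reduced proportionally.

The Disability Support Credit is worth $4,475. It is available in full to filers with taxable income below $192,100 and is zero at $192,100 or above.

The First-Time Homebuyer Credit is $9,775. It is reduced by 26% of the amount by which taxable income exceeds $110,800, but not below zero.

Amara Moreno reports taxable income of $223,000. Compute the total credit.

$7,592

Veteran's Credit: $223,000 is $4,000 into a $30,000 phase-out range, leaving 26,000/30,000 of the credit: $8,760 × 26,000/30,000 = $7,592.
Disability Support Credit: $223,000 meets or exceeds the $192,100 cutoff, so the credit is $0.
First-Time Homebuyer Credit: 26% of the $112,200 excess over $110,800 is $29,172 ≥ base, so the credit is $0.
Total: $7,592 + $0 + $0 = $7,592.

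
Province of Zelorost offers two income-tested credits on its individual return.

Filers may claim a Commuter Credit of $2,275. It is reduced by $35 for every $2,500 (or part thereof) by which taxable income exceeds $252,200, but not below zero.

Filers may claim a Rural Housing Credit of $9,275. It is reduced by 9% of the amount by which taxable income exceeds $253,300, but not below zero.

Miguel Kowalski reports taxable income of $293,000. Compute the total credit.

$7,382

Commuter Credit: income exceeds $252,200 by $40,800, which is 17 full-or-partial $2,500 increments; reduction = 17 × $35 = $595, leaving $1,680.
Rural Housing Credit: 9% of the $39,700 excess over $253,300 is $3,573; credit = $9,275 − $3,573 = $5,702.
Total: $1,680 + $5,702 = $7,382.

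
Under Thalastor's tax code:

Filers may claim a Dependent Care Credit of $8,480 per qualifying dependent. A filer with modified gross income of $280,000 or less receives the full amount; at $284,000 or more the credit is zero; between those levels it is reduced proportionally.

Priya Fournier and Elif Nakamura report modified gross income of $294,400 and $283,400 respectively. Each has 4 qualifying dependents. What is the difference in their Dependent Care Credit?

Priya ($294,400): Dependent Care Credit: base = 4 × $8,480 = $33,920. $294,400 is at or above $284,000, so the credit is $0.
Elif ($283,400): Dependent Care Credit: base = 4 × $8,480 = $33,920. $283,400 is $3,400 into a $4,000 phase-out range, leaving 600/4,000 of the credit: $33,920 × 600/4,000 = $5,088.
Difference: |$0 − $5,088| = $5,088.

$5,088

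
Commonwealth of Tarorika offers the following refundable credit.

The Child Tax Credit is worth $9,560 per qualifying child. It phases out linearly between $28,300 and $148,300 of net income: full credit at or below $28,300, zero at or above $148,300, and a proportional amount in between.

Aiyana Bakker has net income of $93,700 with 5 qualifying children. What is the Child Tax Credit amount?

$21,749

Child Tax Credit: base = 5 × $9,560 = $47,800. $93,700 is $65,400 into a $120,000 phase-out range, leaving 54,600/120,000 of the credit: $47,800 × 54,600/120,000 = $21,749.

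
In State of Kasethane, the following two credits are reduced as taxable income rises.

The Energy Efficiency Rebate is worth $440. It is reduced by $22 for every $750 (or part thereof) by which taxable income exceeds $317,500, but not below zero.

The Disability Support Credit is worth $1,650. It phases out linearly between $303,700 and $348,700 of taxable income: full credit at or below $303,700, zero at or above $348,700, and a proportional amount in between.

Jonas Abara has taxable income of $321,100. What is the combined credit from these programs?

$1,342

Energy Efficiency Rebate: income exceeds $317,500 by $3,600, which is 5 full-or-partial $750 increments; reduction = 5 × $22 = $110, leaving $330.
Disability Support Credit: $321,100 is $17,400 into a $45,000 phase-out range, leaving 27,600/45,000 of the credit: $1,650 × 27,600/45,000 = $1,012.
Total: $330 + $1,012 = $1,342.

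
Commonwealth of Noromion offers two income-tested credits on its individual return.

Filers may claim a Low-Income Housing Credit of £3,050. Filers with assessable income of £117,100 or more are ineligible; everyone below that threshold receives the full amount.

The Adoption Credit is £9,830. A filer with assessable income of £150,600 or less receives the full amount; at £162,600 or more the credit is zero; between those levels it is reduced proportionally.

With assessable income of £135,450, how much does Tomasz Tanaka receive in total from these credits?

Low-Income Housing Credit: £135,450 meets or exceeds the £117,100 cutoff, so the credit is £0.
Adoption Credit: £135,450 is at or below the £150,600 threshold, so the full £9,830 applies.
Total: £0 + £9,830 = £9,830.

£9,830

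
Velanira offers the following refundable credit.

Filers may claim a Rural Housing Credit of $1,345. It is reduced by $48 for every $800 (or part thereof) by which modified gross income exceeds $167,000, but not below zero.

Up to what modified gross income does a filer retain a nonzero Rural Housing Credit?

After 28 increments the reduction is 28 × $48 = $1,344, leaving $1; one more increment wipes it out. Increment 28 ends at excess 28 × $800 = $22,400, so the highest qualifying income is $167,000 + $22,400 = $189,400.

$189,400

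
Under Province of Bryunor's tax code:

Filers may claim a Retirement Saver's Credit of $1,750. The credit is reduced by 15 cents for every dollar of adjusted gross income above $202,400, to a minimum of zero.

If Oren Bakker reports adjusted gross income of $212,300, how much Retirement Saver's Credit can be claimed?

$265

Retirement Saver's Credit: 15% of the $9,900 excess over $202,400 is $1,485; credit = $1,750 − $1,485 = $265.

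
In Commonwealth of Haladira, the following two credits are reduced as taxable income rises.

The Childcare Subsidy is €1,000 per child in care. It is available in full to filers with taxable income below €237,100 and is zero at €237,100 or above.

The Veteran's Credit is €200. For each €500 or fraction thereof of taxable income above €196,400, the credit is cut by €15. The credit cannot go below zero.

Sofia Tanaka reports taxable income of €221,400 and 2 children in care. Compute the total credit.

Childcare Subsidy: base = 2 × €1,000 = €2,000. €221,400 is below the €237,100 cutoff, so the full €2,000 applies.
Veteran's Credit: income exceeds €196,400 by €25,000 → 50 increments × €15 = €750 ≥ base, so the credit is €0.
Total: €2,000 + €0 = €2,000.

€2,000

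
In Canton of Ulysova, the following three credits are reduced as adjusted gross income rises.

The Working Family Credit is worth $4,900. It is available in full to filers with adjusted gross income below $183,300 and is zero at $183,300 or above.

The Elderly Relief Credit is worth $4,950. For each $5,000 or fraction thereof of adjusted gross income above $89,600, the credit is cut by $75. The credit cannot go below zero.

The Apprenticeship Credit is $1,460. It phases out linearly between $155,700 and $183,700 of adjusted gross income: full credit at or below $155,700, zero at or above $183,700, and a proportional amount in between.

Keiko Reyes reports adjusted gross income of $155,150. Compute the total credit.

Working Family Credit: $155,150 is below the $183,300 cutoff, so the full $4,900 applies.
Elderly Relief Credit: income exceeds $89,600 by $65,550, which is 14 full-or-partial $5,000 increments; reduction = 14 × $75 = $1,050, leaving $3,900.
Apprenticeship Credit: $155,150 is at or below the $155,700 threshold, so the full $1,460 applies.
Total: $4,900 + $3,900 + $1,460 = $10,260.

$10,260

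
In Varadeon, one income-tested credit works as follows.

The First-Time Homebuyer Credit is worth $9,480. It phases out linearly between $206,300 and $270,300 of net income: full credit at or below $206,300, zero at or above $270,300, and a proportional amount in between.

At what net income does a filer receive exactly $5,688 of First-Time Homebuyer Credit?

$231,900

$5,688 is 5,688/9,480 of the full $9,480, so 3,792/9,480 of the $64,000 range has been used: income = $206,300 + $64,000 × 3,792/9,480 = $231,900.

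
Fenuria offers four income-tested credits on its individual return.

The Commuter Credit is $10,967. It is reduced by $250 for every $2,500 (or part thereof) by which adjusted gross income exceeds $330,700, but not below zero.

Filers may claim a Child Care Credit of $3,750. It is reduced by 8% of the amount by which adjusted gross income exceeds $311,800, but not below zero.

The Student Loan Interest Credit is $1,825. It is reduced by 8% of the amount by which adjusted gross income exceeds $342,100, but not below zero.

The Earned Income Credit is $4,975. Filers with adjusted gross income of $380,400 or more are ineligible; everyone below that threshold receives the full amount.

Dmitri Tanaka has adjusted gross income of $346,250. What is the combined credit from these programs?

$16,679

Commuter Credit: income exceeds $330,700 by $15,550, which is 7 full-or-partial $2,500 increments; reduction = 7 × $250 = $1,750, leaving $9,217.
Child Care Credit: 8% of the $34,450 excess over $311,800 is $2,756; credit = $3,750 − $2,756 = $994.
Student Loan Interest Credit: 8% of the $4,150 excess over $342,100 is $332; credit = $1,825 − $332 = $1,493.
Earned Income Credit: $346,250 is below the $380,400 cutoff, so the full $4,975 applies.
Total: $9,217 + $994 + $1,493 + $4,975 = $16,679.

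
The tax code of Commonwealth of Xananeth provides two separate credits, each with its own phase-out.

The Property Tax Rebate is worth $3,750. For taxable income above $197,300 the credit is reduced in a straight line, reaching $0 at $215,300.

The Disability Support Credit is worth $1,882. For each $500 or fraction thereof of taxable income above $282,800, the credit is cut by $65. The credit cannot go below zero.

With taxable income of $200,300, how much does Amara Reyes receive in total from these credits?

$5,007

Property Tax Rebate: $200,300 is $3,000 into a $18,000 phase-out range, leaving 15,000/18,000 of the credit: $3,750 × 15,000/18,000 = $3,125.
Disability Support Credit: $200,300 is at or below the $282,800 threshold, so the full $1,882 applies.
Total: $3,125 + $1,882 = $5,007.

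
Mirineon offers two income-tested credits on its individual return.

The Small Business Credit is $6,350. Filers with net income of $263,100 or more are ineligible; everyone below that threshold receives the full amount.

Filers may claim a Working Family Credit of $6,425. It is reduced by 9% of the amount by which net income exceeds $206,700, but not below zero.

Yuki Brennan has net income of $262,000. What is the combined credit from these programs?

Small Business Credit: $262,000 is below the $263,100 cutoff, so the full $6,350 applies.
Working Family Credit: 9% of the $55,300 excess over $206,700 is $4,977; credit = $6,425 − $4,977 = $1,448.
Total: $6,350 + $1,448 = $7,798.

$7,798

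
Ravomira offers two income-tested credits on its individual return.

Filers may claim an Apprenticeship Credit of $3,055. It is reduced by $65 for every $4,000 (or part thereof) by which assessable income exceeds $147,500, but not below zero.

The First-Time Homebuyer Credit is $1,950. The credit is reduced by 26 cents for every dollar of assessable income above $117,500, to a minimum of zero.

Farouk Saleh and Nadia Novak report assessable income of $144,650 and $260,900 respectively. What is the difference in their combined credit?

Farouk ($144,650): Apprenticeship Credit: $144,650 is at or below the $147,500 threshold, so the full $3,055 applies. First-Time Homebuyer Credit: 26% of the $27,150 excess over $117,500 is $7,059 ≥ base, so the credit is $0. total $3,055 + $0 = $3,055
Nadia ($260,900): Apprenticeship Credit: income exceeds $147,500 by $113,400, which is 29 full-or-partial $4,000 increments; reduction = 29 × $65 = $1,885, leaving $1,170. First-Time Homebuyer Credit: 26% of the $143,400 excess over $117,500 is $37,284 ≥ base, so the credit is $0. total $1,170 + $0 = $1,170
Difference: |$3,055 − $1,170| = $1,885.

$1,885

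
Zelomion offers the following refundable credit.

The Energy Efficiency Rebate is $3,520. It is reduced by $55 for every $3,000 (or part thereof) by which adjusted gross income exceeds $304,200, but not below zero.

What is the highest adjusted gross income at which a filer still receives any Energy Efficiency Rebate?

$493,200

After 63 increments the reduction is 63 × $55 = $3,465, leaving $55; one more increment wipes it out. Increment 63 ends at excess 63 × $3,000 = $189,000, so the highest qualifying income is $304,200 + $189,000 = $493,200.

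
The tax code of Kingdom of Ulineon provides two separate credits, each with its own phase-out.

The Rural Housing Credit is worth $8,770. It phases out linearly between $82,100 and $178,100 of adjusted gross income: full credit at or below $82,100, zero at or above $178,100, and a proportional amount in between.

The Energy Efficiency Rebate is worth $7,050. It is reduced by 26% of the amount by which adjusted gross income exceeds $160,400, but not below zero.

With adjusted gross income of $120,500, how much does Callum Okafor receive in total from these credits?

$12,312

Rural Housing Credit: $120,500 is $38,400 into a $96,000 phase-out range, leaving 57,600/96,000 of the credit: $8,770 × 57,600/96,000 = $5,262.
Energy Efficiency Rebate: $120,500 is at or below the $160,400 threshold, so the full $7,050 applies.
Total: $5,262 + $7,050 = $12,312.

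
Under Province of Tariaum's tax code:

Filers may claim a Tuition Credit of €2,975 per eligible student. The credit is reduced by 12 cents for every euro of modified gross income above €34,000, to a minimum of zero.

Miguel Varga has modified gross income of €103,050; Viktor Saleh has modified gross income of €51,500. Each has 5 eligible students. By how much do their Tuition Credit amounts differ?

Miguel (€103,050): Tuition Credit: base = 5 × €2,975 = €14,875. 12% of the €69,050 excess over €34,000 is €8,286; credit = €14,875 − €8,286 = €6,589.
Viktor (€51,500): Tuition Credit: base = 5 × €2,975 = €14,875. 12% of the €17,500 excess over €34,000 is €2,100; credit = €14,875 − €2,100 = €12,775.
Difference: |€6,589 − €12,775| = €6,186.

€6,186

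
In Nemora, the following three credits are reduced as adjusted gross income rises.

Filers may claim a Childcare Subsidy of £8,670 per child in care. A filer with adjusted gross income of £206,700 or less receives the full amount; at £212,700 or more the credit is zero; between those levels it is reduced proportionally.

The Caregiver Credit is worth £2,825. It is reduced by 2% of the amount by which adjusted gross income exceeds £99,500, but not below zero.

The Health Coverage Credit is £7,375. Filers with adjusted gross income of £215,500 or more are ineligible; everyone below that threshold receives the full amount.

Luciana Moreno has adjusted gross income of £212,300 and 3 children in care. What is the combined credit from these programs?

Childcare Subsidy: base = 3 × £8,670 = £26,010. £212,300 is £5,600 into a £6,000 phase-out range, leaving 400/6,000 of the credit: £26,010 × 400/6,000 = £1,734.
Caregiver Credit: 2% of the £112,800 excess over £99,500 is £2,256; credit = £2,825 − £2,256 = £569.
Health Coverage Credit: £212,300 is below the £215,500 cutoff, so the full £7,375 applies.
Total: £1,734 + £569 + £7,375 = £9,678.

£9,678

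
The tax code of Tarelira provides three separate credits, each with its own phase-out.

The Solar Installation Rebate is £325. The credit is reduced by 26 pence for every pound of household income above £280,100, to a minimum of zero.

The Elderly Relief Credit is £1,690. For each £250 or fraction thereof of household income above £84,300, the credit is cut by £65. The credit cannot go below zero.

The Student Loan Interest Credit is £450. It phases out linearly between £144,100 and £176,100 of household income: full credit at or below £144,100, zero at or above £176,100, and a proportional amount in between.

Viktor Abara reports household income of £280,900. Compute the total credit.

£117

Solar Installation Rebate: 26% of the £800 excess over £280,100 is £208; credit = £325 − £208 = £117.
Elderly Relief Credit: income exceeds £84,300 by £196,600 → 787 increments × £65 = £51,155 ≥ base, so the credit is £0.
Student Loan Interest Credit: £280,900 is at or above £176,100, so the credit is £0.
Total: £117 + £0 + £0 = £117.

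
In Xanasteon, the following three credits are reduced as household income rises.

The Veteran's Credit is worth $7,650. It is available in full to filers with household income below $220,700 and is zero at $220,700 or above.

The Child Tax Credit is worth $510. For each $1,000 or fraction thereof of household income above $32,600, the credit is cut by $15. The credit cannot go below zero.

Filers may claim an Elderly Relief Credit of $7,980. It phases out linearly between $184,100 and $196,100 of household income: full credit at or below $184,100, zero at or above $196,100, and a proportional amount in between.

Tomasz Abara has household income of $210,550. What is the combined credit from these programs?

$7,650

Veteran's Credit: $210,550 is below the $220,700 cutoff, so the full $7,650 applies.
Child Tax Credit: income exceeds $32,600 by $177,950 → 178 increments × $15 = $2,670 ≥ base, so the credit is $0.
Elderly Relief Credit: $210,550 is at or above $196,100, so the credit is $0.
Total: $7,650 + $0 + $0 = $7,650.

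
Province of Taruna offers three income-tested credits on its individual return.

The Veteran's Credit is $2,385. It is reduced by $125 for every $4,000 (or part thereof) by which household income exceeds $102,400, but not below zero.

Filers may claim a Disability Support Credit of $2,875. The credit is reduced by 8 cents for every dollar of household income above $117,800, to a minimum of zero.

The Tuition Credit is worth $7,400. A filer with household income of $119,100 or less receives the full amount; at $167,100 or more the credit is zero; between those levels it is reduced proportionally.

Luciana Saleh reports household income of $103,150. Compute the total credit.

$12,535

Veteran's Credit: income exceeds $102,400 by $750, which is 1 full-or-partial $4,000 increment; reduction = 1 × $125 = $125, leaving $2,260.
Disability Support Credit: $103,150 is at or below the $117,800 threshold, so the full $2,875 applies.
Tuition Credit: $103,150 is at or below the $119,100 threshold, so the full $7,400 applies.
Total: $2,260 + $2,875 + $7,400 = $12,535.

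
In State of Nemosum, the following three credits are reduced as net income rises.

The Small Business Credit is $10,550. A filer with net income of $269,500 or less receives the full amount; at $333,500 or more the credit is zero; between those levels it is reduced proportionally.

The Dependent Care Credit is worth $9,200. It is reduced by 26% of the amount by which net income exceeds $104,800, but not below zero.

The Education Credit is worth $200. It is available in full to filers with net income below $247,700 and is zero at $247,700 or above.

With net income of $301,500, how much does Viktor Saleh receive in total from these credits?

$5,275

Small Business Credit: $301,500 is $32,000 into a $64,000 phase-out range, leaving 32,000/64,000 of the credit: $10,550 × 32,000/64,000 = $5,275.
Dependent Care Credit: 26% of the $196,700 excess over $104,800 is $51,142 ≥ base, so the credit is $0.
Education Credit: $301,500 meets or exceeds the $247,700 cutoff, so the credit is $0.
Total: $5,275 + $0 + $0 = $5,275.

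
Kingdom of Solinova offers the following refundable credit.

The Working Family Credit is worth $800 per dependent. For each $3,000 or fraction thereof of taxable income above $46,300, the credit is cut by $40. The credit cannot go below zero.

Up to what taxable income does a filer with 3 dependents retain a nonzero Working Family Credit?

$223,300

Full credit = 3 × $800 = $2,400.
After 59 increments the reduction is 59 × $40 = $2,360, leaving $40; one more increment wipes it out. Increment 59 ends at excess 59 × $3,000 = $177,000, so the highest qualifying income is $46,300 + $177,000 = $223,300.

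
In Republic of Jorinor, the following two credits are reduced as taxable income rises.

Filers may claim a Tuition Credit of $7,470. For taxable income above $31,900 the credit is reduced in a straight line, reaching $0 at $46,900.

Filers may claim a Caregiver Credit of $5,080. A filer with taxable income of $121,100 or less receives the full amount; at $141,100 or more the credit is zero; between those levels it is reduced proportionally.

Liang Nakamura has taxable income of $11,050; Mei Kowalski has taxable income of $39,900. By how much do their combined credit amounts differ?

Liang ($11,050): Tuition Credit: $11,050 is at or below the $31,900 threshold, so the full $7,470 applies. Caregiver Credit: $11,050 is at or below the $121,100 threshold, so the full $5,080 applies. total $7,470 + $5,080 = $12,550
Mei ($39,900): Tuition Credit: $39,900 is $8,000 into a $15,000 phase-out range, leaving 7,000/15,000 of the credit: $7,470 × 7,000/15,000 = $3,486. Caregiver Credit: $39,900 is at or below the $121,100 threshold, so the full $5,080 applies. total $3,486 + $5,080 = $8,566
Difference: |$12,550 − $8,566| = $3,984.

$3,984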